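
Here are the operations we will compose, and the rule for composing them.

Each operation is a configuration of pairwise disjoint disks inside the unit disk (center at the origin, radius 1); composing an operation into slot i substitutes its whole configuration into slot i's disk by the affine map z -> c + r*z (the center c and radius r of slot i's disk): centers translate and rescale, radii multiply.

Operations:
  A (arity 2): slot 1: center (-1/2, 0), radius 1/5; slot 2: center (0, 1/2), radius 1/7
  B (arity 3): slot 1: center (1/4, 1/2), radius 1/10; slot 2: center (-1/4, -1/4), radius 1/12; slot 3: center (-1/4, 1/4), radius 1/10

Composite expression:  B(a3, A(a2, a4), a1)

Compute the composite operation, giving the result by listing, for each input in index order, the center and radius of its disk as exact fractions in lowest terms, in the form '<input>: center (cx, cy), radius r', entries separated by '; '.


a1: center (-1/4, 1/4), radius 1/10; a2: center (-7/24, -1/4), radius 1/60; a3: center (1/4, 1/2), radius 1/10; a4: center (-1/4, -5/24), radius 1/84

Below B, radii multiply path by path; the a-disk centers shift.
input a3: applying the 1 nested substitution gives center (1/4, 1/2), radius 1/10
input a2: applying the 2 nested substitutions gives center (-7/24, -1/4), radius 1/60
input a4: applying the 2 nested substitutions gives center (-1/4, -5/24), radius 1/84
input a1: applying the 1 nested substitution gives center (-1/4, 1/4), radius 1/10


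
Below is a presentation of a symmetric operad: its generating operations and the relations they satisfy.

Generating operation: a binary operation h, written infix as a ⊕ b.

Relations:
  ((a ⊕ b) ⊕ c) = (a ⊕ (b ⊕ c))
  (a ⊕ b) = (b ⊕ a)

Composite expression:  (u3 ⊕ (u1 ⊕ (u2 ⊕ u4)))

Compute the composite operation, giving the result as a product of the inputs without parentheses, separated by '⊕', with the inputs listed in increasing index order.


u1 ⊕ u2 ⊕ u3 ⊕ u4

With h associative and commutative, the u-input set is all that matters.
(u2 ⊕ u4) spells out as u2 ⊕ u4
(u1 ⊕ (u2 ⊕ u4)) spells out as u1 ⊕ u2 ⊕ u4
(u3 ⊕ (u1 ⊕ (u2 ⊕ u4))) spells out as u3 ⊕ u1 ⊕ u2 ⊕ u4
reordering the factors by index: u1 ⊕ u2 ⊕ u3 ⊕ u4


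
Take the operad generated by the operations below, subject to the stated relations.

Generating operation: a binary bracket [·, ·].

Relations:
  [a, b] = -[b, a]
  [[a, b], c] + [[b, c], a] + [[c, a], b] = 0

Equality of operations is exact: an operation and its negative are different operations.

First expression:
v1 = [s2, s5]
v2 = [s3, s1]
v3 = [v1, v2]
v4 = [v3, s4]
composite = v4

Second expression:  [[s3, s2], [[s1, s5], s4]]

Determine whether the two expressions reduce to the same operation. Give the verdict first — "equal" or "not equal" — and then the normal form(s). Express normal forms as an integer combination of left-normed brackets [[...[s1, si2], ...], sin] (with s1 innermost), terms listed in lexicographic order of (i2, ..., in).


not equal; first: [[[[s1, s3], s2], s5], s4] - [[[[s1, s3], s5], s2], s4]; second: [[[[s1, s5], s4], s2], s3] - [[[[s1, s5], s4], s3], s2]

The first composite normalizes to [[[[s1, s3], s2], s5], s4] - [[[[s1, s3], s5], s2], s4]
The second composite normalizes to [[[[s1, s5], s4], s2], s3] - [[[[s1, s5], s4], s3], s2]
Distinct normal forms: not equal.


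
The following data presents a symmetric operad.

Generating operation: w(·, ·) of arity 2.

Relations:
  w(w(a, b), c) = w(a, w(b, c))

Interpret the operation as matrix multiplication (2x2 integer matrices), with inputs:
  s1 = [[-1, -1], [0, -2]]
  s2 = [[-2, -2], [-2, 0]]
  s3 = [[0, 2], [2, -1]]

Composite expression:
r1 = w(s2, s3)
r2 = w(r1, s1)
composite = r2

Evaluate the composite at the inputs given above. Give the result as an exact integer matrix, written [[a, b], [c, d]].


w(s2, s3) = [[-4, -2], [0, -4]]
w(w(s2, s3), s1) = [[4, 8], [0, 8]]

[[4, 8], [0, 8]]


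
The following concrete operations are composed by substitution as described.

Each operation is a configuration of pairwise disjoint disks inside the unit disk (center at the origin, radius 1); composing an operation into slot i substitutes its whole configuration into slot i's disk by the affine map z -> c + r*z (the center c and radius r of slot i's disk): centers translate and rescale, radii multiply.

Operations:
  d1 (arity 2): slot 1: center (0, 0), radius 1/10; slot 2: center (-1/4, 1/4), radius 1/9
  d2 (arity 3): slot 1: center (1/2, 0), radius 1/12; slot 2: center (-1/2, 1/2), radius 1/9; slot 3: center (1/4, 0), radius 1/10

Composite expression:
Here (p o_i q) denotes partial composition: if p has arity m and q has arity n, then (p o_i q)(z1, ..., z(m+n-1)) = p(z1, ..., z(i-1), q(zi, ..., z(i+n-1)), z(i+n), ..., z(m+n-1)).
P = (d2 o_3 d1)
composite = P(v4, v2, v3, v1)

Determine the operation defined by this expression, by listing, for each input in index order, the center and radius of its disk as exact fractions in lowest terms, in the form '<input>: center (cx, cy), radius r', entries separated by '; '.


Each v-disk chains the slot maps above it in d2; radii multiply.
input v4: composing its 1 substitution step yields center (1/2, 0), radius 1/12
input v2: composing its 1 substitution step yields center (-1/2, 1/2), radius 1/9
input v3: composing its 2 substitution steps yields center (1/4, 0), radius 1/100
input v1: composing its 2 substitution steps yields center (9/40, 1/40), radius 1/90

v1: center (9/40, 1/40), radius 1/90; v2: center (-1/2, 1/2), radius 1/9; v3: center (1/4, 0), radius 1/100; v4: center (1/2, 0), radius 1/12


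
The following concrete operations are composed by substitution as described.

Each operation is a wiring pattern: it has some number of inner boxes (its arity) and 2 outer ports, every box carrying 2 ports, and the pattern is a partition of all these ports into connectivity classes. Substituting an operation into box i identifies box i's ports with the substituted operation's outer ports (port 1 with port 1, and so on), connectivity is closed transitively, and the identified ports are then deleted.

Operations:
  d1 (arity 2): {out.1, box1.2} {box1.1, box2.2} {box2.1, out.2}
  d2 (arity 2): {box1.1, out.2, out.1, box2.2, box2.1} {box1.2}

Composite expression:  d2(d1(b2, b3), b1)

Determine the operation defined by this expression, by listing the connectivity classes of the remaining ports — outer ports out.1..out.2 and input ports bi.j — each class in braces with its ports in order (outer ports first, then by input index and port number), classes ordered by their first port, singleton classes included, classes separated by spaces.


Connectivity passes through glued d2-boundaries; trace each wire chain.
stage d1: inputs (b2, b3), connectivity {out.1, b2.2} {out.2, b3.1} {b2.1, b3.2}, out.j its boundary
stage d2: inputs (b2, b3, b1), connectivity {out.1, out.2, b1.1, b1.2, b2.2} {b2.1, b3.2} {b3.1}, out.j its boundary

{out.1, out.2, b1.1, b1.2, b2.2} {b2.1, b3.2} {b3.1}


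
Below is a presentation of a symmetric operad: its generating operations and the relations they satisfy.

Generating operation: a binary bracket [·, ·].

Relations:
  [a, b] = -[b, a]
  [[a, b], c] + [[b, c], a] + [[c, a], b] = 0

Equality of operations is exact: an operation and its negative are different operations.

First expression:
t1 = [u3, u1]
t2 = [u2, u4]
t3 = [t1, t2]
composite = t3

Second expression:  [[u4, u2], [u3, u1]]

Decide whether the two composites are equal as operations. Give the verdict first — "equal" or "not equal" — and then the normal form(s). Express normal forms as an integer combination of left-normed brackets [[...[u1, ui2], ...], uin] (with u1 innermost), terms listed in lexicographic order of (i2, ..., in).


equal; the common form is -[[[u1, u3], u2], u4] + [[[u1, u3], u4], u2]

The first expression, normalized: -[[[u1, u3], u2], u4] + [[[u1, u3], u4], u2]
The second expression, normalized: -[[[u1, u3], u2], u4] + [[[u1, u3], u4], u2]
Identical normal forms: equal.


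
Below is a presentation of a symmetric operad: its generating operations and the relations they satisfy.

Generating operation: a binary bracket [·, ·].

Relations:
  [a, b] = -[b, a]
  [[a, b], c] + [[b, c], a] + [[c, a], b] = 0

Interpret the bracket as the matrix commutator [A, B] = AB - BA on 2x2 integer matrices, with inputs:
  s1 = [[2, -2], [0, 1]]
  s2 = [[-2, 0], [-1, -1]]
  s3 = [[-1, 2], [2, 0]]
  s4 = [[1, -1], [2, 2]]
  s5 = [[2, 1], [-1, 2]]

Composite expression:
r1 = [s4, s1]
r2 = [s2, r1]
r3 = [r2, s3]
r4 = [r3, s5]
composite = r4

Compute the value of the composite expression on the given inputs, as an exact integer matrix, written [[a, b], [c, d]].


[[-3, 12], [12, 3]]


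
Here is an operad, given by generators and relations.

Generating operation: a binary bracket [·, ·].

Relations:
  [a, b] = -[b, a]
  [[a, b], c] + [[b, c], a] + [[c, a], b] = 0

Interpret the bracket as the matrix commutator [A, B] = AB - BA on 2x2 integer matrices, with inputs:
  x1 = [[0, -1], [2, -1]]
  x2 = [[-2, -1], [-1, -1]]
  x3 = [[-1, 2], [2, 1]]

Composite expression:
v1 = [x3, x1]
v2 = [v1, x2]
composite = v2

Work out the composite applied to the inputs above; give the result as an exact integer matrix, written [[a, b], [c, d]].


[x3, x1] = [[6, 0], [6, -6]]
[[x3, x1], x2] = [[6, -12], [6, -6]]

[[6, -12], [6, -6]]


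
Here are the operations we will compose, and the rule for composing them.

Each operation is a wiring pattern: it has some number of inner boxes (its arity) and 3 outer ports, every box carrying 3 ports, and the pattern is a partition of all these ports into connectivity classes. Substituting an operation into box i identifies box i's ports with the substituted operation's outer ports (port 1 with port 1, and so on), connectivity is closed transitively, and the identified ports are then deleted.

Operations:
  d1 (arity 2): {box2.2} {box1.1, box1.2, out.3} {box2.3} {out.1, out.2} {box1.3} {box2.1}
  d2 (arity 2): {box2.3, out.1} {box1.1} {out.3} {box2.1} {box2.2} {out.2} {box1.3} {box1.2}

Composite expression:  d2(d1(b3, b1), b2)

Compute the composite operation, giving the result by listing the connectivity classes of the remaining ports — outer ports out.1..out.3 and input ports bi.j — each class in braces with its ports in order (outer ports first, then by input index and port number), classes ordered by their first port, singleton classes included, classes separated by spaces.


{out.1, b2.3} {out.2} {out.3} {b1.1} {b1.2} {b1.3} {b2.1} {b2.2} {b3.1, b3.2} {b3.3}


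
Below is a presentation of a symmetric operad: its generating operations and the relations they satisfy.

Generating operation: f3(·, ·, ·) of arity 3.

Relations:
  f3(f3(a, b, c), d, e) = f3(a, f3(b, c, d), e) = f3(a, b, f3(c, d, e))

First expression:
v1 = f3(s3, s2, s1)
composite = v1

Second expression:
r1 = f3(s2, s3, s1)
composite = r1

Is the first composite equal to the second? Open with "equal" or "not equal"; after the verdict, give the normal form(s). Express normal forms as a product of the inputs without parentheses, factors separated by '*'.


In normal form, the first expression is s3 * s2 * s1
In normal form, the second expression is s2 * s3 * s1
Distinct normal forms: not equal.

not equal; the first gives s3 * s2 * s1 and the second s2 * s3 * s1


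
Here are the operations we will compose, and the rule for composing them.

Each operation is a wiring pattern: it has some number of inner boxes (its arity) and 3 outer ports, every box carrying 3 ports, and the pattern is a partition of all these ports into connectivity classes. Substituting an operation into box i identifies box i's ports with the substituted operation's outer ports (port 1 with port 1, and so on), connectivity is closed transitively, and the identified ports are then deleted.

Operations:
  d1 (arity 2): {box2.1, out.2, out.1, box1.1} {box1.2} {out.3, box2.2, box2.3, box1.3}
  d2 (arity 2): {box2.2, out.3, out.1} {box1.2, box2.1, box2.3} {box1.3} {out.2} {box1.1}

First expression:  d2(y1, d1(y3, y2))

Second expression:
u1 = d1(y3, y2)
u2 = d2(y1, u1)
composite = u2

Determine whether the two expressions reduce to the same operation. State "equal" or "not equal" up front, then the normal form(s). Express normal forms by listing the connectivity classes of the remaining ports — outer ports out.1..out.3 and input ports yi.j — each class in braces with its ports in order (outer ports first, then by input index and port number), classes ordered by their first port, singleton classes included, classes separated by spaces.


equal — both sides give {out.1, out.3, y1.2, y2.1, y2.2, y2.3, y3.1, y3.3} {out.2} {y1.1} {y1.3} {y3.2}

The first expression, normalized: {out.1, out.3, y1.2, y2.1, y2.2, y2.3, y3.1, y3.3} {out.2} {y1.1} {y1.3} {y3.2}
The second expression, normalized: {out.1, out.3, y1.2, y2.1, y2.2, y2.3, y3.1, y3.3} {out.2} {y1.1} {y1.3} {y3.2}
The forms coincide; equal.


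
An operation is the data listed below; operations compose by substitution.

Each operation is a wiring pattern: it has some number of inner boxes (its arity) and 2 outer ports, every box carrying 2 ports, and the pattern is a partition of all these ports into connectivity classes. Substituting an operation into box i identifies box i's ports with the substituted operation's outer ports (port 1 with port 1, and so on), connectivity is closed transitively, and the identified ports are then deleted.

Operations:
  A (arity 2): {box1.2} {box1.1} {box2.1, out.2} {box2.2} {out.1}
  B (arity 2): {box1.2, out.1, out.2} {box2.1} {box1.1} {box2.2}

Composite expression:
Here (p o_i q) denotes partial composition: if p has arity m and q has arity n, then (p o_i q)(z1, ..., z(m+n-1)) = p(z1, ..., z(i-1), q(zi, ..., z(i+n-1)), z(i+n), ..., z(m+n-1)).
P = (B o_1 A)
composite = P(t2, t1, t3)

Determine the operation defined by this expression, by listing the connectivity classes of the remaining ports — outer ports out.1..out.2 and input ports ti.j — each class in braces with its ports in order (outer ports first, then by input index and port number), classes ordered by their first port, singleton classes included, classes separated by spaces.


{out.1, out.2, t1.1} {t1.2} {t2.1} {t2.2} {t3.1} {t3.2}

Reachability decides: close wires over B-identified ports.
the subtree at A composes to {out.1} {out.2, t1.1} {t1.2} {t2.1} {t2.2} on (t2, t1); out.j = own outer ports
the subtree at B composes to {out.1, out.2, t1.1} {t1.2} {t2.1} {t2.2} {t3.1} {t3.2} on (t2, t1, t3); out.j = own outer ports


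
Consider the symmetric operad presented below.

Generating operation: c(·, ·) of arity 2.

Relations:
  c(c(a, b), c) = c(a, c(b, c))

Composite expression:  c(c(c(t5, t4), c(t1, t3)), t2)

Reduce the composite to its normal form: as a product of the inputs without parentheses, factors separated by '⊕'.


t5 ⊕ t4 ⊕ t1 ⊕ t3 ⊕ t2

Under associativity of c, the answer is the t's in reading order.
c(t5, t4) spells out as t5 ⊕ t4
c(t1, t3) spells out as t1 ⊕ t3
c(c(t5, t4), c(t1, t3)) spells out as t5 ⊕ t4 ⊕ t1 ⊕ t3
c(c(c(t5, t4), c(t1, t3)), t2) spells out as t5 ⊕ t4 ⊕ t1 ⊕ t3 ⊕ t2


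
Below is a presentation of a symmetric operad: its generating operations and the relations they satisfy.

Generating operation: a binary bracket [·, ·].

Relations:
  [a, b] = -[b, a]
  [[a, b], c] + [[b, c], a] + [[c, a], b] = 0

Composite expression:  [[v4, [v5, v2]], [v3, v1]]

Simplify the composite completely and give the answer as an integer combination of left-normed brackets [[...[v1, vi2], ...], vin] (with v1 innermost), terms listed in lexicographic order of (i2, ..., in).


[[[[v1, v3], v2], v5], v4] - [[[[v1, v3], v4], v2], v5] + [[[[v1, v3], v4], v5], v2] - [[[[v1, v3], v5], v2], v4]

In the tensor algebra, words opening v1 carry the v1-anchored form.
Composite bracket: [[v4, [v5, v2]], [v3, v1]]
Under [a, b] = ab - ba we get 16 signed associative words (2^4 = 16).
The v1-initial words carry the normal form:
  v1v3v2v5v4 appears with sign +1, giving the term +[[[[v1, v3], v2], v5], v4]
  v1v3v4v2v5 appears with sign -1, giving the term -[[[[v1, v3], v4], v2], v5]
  v1v3v4v5v2 appears with sign +1, giving the term +[[[[v1, v3], v4], v5], v2]
  v1v3v5v2v4 appears with sign -1, giving the term -[[[[v1, v3], v5], v2], v4]


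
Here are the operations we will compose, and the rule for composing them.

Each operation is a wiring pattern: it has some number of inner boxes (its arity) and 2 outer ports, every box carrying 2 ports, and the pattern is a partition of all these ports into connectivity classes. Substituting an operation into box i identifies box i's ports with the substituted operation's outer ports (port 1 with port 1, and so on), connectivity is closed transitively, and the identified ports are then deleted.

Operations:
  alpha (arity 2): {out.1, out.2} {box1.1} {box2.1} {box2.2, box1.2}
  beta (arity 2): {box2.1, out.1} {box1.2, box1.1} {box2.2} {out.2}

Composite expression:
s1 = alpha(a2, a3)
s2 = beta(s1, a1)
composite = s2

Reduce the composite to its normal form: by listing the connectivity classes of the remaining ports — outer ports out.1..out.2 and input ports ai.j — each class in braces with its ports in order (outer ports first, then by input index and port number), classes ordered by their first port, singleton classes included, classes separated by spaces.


Connectivity passes through glued beta-boundaries; trace each wire chain.
after alpha, the pattern on (a2, a3) reads {out.1, out.2} {a2.1} {a2.2, a3.2} {a3.1} (out.j = its outer ports)
after beta, the pattern on (a2, a3, a1) reads {out.1, a1.1} {out.2} {a1.2} {a2.1} {a2.2, a3.2} {a3.1} (out.j = its outer ports)

{out.1, a1.1} {out.2} {a1.2} {a2.1} {a2.2, a3.2} {a3.1}


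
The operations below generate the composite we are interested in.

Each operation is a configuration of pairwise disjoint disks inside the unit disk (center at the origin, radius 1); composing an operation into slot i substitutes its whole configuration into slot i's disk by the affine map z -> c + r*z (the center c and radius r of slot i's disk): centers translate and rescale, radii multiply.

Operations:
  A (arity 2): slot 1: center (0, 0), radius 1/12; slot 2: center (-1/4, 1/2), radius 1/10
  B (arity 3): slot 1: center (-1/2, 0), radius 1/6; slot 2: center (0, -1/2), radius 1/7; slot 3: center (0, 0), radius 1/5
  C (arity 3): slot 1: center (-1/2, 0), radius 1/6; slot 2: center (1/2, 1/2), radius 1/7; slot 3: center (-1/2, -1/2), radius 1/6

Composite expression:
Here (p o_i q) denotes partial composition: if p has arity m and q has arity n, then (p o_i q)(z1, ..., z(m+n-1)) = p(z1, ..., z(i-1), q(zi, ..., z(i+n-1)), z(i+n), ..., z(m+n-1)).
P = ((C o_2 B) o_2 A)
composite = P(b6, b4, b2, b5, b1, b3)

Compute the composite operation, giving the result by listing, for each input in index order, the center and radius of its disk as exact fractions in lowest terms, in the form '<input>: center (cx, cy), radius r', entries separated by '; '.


b1: center (1/2, 1/2), radius 1/35; b2: center (71/168, 43/84), radius 1/420; b3: center (-1/2, -1/2), radius 1/6; b4: center (3/7, 1/2), radius 1/504; b5: center (1/2, 3/7), radius 1/49; b6: center (-1/2, 0), radius 1/6

Each b-disk chains the slot maps above it in C; radii multiply.
tracing b6 down its 1-map path: center (-1/2, 0), radius 1/6
tracing b4 down its 3-map path: center (3/7, 1/2), radius 1/504
tracing b2 down its 3-map path: center (71/168, 43/84), radius 1/420
tracing b5 down its 2-map path: center (1/2, 3/7), radius 1/49
tracing b1 down its 2-map path: center (1/2, 1/2), radius 1/35
tracing b3 down its 1-map path: center (-1/2, -1/2), radius 1/6


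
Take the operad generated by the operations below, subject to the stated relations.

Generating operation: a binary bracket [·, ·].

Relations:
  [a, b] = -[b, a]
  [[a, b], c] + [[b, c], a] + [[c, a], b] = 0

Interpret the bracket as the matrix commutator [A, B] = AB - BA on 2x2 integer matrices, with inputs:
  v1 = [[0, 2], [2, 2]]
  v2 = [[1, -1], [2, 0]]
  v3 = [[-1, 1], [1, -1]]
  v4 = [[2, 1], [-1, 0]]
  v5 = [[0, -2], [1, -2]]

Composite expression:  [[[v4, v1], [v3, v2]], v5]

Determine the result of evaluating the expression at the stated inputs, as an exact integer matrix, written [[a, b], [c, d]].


[[-84, 72], [-48, 84]]

[v4, v1] = [[4, 6], [-2, -4]]
[v3, v2] = [[3, -1], [1, -3]]
[[v4, v1], [v3, v2]] = [[4, -44], [-20, -4]]
[[[v4, v1], [v3, v2]], v5] = [[-84, 72], [-48, 84]]


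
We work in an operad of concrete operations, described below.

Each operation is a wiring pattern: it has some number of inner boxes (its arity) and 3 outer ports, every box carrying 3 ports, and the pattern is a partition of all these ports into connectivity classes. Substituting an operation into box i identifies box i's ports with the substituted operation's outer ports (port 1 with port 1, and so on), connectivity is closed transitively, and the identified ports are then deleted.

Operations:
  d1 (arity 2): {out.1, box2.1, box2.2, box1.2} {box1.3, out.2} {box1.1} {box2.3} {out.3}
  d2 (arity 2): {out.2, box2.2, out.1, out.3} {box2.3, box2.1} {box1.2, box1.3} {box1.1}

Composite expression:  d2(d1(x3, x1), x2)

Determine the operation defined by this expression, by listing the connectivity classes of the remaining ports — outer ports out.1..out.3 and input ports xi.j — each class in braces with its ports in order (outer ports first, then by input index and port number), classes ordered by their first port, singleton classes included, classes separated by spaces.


{out.1, out.2, out.3, x2.2} {x1.1, x1.2, x3.2} {x1.3} {x2.1, x2.3} {x3.1} {x3.3}

After gluing at d2, chains via deleted ports link the x-ports.
the subtree at d1 composes to {out.1, x1.1, x1.2, x3.2} {out.2, x3.3} {out.3} {x1.3} {x3.1} on (x3, x1); out.j = own outer ports
the subtree at d2 composes to {out.1, out.2, out.3, x2.2} {x1.1, x1.2, x3.2} {x1.3} {x2.1, x2.3} {x3.1} {x3.3} on (x3, x1, x2); out.j = own outer ports


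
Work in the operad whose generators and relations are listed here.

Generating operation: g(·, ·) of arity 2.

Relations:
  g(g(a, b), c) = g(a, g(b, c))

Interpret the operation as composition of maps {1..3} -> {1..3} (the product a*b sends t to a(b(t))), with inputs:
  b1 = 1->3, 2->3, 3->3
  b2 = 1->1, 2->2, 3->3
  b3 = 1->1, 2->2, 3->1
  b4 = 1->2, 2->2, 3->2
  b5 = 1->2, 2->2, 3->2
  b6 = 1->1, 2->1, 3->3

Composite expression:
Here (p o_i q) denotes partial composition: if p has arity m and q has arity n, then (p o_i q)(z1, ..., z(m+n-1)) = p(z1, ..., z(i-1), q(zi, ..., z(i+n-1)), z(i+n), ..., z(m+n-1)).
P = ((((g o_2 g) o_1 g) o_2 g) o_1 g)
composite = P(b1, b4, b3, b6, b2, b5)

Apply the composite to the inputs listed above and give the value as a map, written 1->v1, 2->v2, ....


1->3, 2->3, 3->3

g(b1, b4) = 1->3, 2->3, 3->3
g(b3, b6) = 1->1, 2->1, 3->1
g(g(b1, b4), g(b3, b6)) = 1->3, 2->3, 3->3
g(b2, b5) = 1->2, 2->2, 3->2
g(g(g(b1, b4), g(b3, b6)), g(b2, b5)) = 1->3, 2->3, 3->3


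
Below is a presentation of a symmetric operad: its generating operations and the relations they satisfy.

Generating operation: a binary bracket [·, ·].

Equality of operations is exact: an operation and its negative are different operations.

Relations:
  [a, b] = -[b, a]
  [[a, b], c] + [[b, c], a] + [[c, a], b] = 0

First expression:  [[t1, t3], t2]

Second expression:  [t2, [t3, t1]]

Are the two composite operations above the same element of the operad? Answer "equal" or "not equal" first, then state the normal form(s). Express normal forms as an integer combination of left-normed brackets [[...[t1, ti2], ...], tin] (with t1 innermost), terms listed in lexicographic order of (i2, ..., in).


equal; the common form is [[t1, t3], t2]

Reducing the first expression gives [[t1, t3], t2]
Reducing the second expression gives [[t1, t3], t2]
Same normal form: equal.


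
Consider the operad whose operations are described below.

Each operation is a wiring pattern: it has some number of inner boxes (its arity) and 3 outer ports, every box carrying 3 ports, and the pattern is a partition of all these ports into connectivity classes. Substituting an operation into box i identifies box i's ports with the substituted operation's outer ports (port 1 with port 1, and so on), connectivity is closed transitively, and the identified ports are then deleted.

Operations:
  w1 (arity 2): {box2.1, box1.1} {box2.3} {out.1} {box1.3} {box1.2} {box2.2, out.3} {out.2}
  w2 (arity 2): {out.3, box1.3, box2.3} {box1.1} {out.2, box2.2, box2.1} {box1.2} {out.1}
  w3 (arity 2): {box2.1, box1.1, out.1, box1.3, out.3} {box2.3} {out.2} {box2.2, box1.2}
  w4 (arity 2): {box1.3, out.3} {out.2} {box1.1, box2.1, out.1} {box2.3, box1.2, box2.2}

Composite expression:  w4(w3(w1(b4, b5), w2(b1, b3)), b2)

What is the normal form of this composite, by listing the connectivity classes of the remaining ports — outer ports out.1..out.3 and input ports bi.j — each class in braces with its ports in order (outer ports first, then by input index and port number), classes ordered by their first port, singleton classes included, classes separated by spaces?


{out.1, out.3, b2.1, b5.2} {out.2} {b1.1} {b1.2} {b1.3, b3.3} {b2.2, b2.3} {b3.1, b3.2} {b4.1, b5.1} {b4.2} {b4.3} {b5.3}

Treat the ports identified at w4 as solder joints: merge, then drop.
after w1, the pattern on (b4, b5) reads {out.1} {out.2} {out.3, b5.2} {b4.1, b5.1} {b4.2} {b4.3} {b5.3} (out.j = its outer ports)
after w2, the pattern on (b1, b3) reads {out.1} {out.2, b3.1, b3.2} {out.3, b1.3, b3.3} {b1.1} {b1.2} (out.j = its outer ports)
after w3, the pattern on (b4, b5, b1, b3) reads {out.1, out.3, b5.2} {out.2} {b1.1} {b1.2} {b1.3, b3.3} {b3.1, b3.2} {b4.1, b5.1} {b4.2} {b4.3} {b5.3} (out.j = its outer ports)
after w4, the pattern on (b4, b5, b1, b3, b2) reads {out.1, out.3, b2.1, b5.2} {out.2} {b1.1} {b1.2} {b1.3, b3.3} {b2.2, b2.3} {b3.1, b3.2} {b4.1, b5.1} {b4.2} {b4.3} {b5.3} (out.j = its outer ports)


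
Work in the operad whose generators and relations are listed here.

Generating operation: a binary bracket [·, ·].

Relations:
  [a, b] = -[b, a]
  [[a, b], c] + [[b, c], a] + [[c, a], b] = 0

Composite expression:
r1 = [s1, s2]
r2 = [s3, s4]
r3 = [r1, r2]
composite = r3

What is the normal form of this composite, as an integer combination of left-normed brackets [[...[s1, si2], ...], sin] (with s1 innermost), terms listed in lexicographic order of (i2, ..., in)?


[[[s1, s2], s3], s4] - [[[s1, s2], s4], s3]

A multilinear Lie element is pinned by s1-initial words (s1 innermost).
Composite bracket: [[s1, s2], [s3, s4]]
Applying ab - ba throughout gives 8 signed words (2^3 = 8).
Only words starting with s1 matter:
  s1s2s3s4 appears with sign +1, giving the term +[[[s1, s2], s3], s4]
  s1s2s4s3 appears with sign -1, giving the term -[[[s1, s2], s4], s3]


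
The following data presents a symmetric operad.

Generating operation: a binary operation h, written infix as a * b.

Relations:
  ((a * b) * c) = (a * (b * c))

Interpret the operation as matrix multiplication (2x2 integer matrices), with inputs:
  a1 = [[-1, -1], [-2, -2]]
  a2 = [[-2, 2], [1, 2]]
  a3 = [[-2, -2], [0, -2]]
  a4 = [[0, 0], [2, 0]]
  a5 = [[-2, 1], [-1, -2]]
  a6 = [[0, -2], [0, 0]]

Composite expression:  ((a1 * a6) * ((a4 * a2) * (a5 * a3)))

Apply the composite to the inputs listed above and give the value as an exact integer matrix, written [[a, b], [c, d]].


[[-16, 32], [-32, 64]]

(a1 * a6) = [[0, 2], [0, 4]]
(a4 * a2) = [[0, 0], [-4, 4]]
(a5 * a3) = [[4, 2], [2, 6]]
((a4 * a2) * (a5 * a3)) = [[0, 0], [-8, 16]]
((a1 * a6) * ((a4 * a2) * (a5 * a3))) = [[-16, 32], [-32, 64]]


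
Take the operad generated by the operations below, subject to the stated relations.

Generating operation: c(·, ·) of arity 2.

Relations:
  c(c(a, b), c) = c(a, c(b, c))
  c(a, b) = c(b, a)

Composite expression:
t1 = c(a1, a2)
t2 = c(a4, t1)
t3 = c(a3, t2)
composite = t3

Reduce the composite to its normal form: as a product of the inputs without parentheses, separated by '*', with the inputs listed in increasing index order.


a1 * a2 * a3 * a4


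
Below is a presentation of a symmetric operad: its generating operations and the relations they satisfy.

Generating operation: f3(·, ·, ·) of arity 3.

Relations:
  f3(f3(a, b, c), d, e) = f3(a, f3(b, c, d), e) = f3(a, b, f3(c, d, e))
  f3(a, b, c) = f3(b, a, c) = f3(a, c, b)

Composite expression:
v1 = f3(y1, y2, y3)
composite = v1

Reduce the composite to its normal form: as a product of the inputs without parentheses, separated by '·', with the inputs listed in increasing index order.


y1 · y2 · y3


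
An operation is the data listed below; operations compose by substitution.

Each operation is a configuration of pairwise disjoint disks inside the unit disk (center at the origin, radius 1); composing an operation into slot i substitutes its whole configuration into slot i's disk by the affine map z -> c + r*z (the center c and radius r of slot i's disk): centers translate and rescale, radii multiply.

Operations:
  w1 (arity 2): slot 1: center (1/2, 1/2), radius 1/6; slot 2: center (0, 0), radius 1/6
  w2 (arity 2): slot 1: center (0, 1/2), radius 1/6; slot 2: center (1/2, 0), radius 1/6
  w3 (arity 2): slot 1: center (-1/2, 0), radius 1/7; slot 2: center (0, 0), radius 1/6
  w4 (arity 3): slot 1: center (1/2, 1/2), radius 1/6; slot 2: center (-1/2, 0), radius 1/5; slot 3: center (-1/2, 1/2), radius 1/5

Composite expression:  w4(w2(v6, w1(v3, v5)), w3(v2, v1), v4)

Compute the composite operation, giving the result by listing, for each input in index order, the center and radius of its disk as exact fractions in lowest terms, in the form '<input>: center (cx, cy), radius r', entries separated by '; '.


v1: center (-1/2, 0), radius 1/30; v2: center (-3/5, 0), radius 1/35; v3: center (43/72, 37/72), radius 1/216; v4: center (-1/2, 1/2), radius 1/5; v5: center (7/12, 1/2), radius 1/216; v6: center (1/2, 7/12), radius 1/36

Only the slot chain above each v matters under w4; compose those maps.
input v6: applying the 2 nested substitutions gives center (1/2, 7/12), radius 1/36
input v3: applying the 3 nested substitutions gives center (43/72, 37/72), radius 1/216
input v5: applying the 3 nested substitutions gives center (7/12, 1/2), radius 1/216
input v2: applying the 2 nested substitutions gives center (-3/5, 0), radius 1/35
input v1: applying the 2 nested substitutions gives center (-1/2, 0), radius 1/30
input v4: applying the 1 nested substitution gives center (-1/2, 1/2), radius 1/5


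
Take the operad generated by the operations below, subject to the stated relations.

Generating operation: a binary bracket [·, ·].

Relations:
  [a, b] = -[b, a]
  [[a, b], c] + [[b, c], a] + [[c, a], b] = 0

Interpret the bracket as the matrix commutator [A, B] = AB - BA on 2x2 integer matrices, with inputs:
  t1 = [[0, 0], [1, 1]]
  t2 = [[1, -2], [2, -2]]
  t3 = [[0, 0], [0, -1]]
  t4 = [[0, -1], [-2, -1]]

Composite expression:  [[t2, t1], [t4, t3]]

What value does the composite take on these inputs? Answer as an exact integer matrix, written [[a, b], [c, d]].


[t2, t1] = [[-2, -2], [-5, 2]]
[t4, t3] = [[0, 1], [-2, 0]]
[[t2, t1], [t4, t3]] = [[9, -4], [-8, -9]]

[[9, -4], [-8, -9]]


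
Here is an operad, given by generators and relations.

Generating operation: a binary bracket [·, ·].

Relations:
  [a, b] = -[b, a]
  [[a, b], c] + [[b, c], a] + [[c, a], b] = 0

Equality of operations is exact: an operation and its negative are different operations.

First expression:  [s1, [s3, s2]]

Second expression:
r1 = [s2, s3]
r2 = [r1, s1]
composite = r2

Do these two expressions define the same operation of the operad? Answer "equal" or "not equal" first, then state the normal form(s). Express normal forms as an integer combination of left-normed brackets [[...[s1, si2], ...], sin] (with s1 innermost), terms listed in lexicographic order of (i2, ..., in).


Reducing the first expression gives -[[s1, s2], s3] + [[s1, s3], s2]
Reducing the second expression gives -[[s1, s2], s3] + [[s1, s3], s2]
Both agree, so they are equal.

equal: each reduces to -[[s1, s2], s3] + [[s1, s3], s2]


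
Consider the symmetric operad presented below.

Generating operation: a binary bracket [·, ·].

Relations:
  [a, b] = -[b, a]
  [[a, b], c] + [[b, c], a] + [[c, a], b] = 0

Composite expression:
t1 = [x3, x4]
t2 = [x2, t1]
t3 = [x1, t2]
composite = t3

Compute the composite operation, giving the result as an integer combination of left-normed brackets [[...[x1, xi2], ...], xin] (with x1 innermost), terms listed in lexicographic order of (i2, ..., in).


[[[x1, x2], x3], x4] - [[[x1, x2], x4], x3] - [[[x1, x3], x4], x2] + [[[x1, x4], x3], x2]

Antisymmetry and Jacobi reduce to x1-anchored left-normed brackets.
Composite bracket: [x1, [x2, [x3, x4]]]
The bracket unfolds into 8 signed words via [a, b] = ab - ba (2^3 = 8).
Words beginning with x1 determine it all:
  x1x2x3x4 (sign +1) contributes +[[[x1, x2], x3], x4]
  x1x2x4x3 (sign -1) contributes -[[[x1, x2], x4], x3]
  x1x3x4x2 (sign -1) contributes -[[[x1, x3], x4], x2]
  x1x4x3x2 (sign +1) contributes +[[[x1, x4], x3], x2]


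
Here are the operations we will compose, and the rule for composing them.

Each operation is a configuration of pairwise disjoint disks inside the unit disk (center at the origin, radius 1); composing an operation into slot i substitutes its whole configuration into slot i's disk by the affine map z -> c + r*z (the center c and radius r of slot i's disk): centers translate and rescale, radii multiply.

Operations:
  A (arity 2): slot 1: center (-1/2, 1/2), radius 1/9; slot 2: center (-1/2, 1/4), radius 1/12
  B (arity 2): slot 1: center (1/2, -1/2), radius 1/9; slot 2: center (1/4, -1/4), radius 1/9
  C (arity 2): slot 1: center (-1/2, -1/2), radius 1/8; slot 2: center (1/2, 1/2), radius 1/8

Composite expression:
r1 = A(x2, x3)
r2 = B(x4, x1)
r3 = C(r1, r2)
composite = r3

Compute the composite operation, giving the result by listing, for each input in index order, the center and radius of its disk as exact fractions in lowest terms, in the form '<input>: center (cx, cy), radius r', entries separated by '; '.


x1: center (17/32, 15/32), radius 1/72; x2: center (-9/16, -7/16), radius 1/72; x3: center (-9/16, -15/32), radius 1/96; x4: center (9/16, 7/16), radius 1/72

Follow each x-input down from C: c' goes to c + r*c', radius to r*r'.
x2: after 2 affine steps, its disk has center (-9/16, -7/16), radius 1/72
x3: after 2 affine steps, its disk has center (-9/16, -15/32), radius 1/96
x4: after 2 affine steps, its disk has center (9/16, 7/16), radius 1/72
x1: after 2 affine steps, its disk has center (17/32, 15/32), radius 1/72


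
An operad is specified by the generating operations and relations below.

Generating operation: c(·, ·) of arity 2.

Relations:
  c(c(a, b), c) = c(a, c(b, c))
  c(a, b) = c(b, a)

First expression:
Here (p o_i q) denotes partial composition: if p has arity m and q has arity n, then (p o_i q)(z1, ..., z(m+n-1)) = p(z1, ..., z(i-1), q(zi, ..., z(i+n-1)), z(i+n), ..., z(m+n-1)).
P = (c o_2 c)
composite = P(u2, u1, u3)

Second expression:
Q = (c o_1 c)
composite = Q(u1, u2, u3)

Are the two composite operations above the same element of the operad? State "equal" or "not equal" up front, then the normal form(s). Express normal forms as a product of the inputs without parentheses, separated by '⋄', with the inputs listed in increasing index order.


equal: each reduces to u1 ⋄ u2 ⋄ u3

The first expression reduces to u1 ⋄ u2 ⋄ u3
The second expression reduces to u1 ⋄ u2 ⋄ u3
Identical normal forms: equal.


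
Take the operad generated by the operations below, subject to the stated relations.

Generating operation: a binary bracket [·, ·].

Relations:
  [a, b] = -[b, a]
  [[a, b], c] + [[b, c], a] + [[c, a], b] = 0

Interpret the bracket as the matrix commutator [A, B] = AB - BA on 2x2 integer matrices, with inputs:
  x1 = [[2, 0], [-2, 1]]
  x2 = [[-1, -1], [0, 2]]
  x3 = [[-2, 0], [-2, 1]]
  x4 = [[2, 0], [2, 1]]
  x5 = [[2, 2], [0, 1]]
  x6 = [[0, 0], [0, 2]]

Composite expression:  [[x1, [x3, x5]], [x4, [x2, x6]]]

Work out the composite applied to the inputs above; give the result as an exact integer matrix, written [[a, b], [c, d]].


[[-28, 96], [-112, 28]]

[x3, x5] = [[4, -6], [-2, -4]]
[x1, [x3, x5]] = [[-12, -6], [-14, 12]]
[x2, x6] = [[0, -2], [0, 0]]
[x4, [x2, x6]] = [[4, -2], [0, -4]]
[[x1, [x3, x5]], [x4, [x2, x6]]] = [[-28, 96], [-112, 28]]


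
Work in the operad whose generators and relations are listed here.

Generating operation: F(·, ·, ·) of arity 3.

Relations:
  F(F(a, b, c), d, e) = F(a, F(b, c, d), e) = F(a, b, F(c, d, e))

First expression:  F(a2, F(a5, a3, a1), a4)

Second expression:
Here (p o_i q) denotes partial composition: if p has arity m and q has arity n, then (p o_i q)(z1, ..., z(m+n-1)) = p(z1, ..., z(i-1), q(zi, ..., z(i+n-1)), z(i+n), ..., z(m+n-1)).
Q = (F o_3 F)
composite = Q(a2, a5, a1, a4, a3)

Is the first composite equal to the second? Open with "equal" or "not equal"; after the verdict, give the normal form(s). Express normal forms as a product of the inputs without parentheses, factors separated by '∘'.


The first expression, normalized: a2 ∘ a5 ∘ a3 ∘ a1 ∘ a4
The second expression, normalized: a2 ∘ a5 ∘ a1 ∘ a4 ∘ a3
No match — not equal.

not equal: they reduce to a2 ∘ a5 ∘ a3 ∘ a1 ∘ a4 and a2 ∘ a5 ∘ a1 ∘ a4 ∘ a3


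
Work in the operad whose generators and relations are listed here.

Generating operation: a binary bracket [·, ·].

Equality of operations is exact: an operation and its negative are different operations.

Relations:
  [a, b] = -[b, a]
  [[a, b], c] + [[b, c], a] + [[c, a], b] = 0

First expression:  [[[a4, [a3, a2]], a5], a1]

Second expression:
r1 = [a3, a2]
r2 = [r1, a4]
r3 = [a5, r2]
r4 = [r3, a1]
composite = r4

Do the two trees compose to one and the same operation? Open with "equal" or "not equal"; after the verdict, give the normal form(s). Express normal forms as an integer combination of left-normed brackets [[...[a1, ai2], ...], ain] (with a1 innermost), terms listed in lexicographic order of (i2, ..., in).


The first expression reduces to -[[[[a1, a2], a3], a4], a5] + [[[[a1, a3], a2], a4], a5] + [[[[a1, a4], a2], a3], a5] - [[[[a1, a4], a3], a2], a5] + [[[[a1, a5], a2], a3], a4] - [[[[a1, a5], a3], a2], a4] - [[[[a1, a5], a4], a2], a3] + [[[[a1, a5], a4], a3], a2]
The second expression reduces to -[[[[a1, a2], a3], a4], a5] + [[[[a1, a3], a2], a4], a5] + [[[[a1, a4], a2], a3], a5] - [[[[a1, a4], a3], a2], a5] + [[[[a1, a5], a2], a3], a4] - [[[[a1, a5], a3], a2], a4] - [[[[a1, a5], a4], a2], a3] + [[[[a1, a5], a4], a3], a2]
Both agree, so they are equal.

equal; the common form is -[[[[a1, a2], a3], a4], a5] + [[[[a1, a3], a2], a4], a5] + [[[[a1, a4], a2], a3], a5] - [[[[a1, a4], a3], a2], a5] + [[[[a1, a5], a2], a3], a4] - [[[[a1, a5], a3], a2], a4] - [[[[a1, a5], a4], a2], a3] + [[[[a1, a5], a4], a3], a2]


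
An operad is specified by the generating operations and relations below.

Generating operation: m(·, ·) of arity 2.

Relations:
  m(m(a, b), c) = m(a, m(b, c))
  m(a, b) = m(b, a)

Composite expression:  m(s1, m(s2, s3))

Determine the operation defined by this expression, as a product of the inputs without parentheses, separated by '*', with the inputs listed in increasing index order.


s1 * s2 * s3

Reordering under m is free, so list the s-inputs canonically.
m(s2, s3) flattens to s2 * s3
m(s1, m(s2, s3)) flattens to s1 * s2 * s3
rearranged into index order: s1 * s2 * s3


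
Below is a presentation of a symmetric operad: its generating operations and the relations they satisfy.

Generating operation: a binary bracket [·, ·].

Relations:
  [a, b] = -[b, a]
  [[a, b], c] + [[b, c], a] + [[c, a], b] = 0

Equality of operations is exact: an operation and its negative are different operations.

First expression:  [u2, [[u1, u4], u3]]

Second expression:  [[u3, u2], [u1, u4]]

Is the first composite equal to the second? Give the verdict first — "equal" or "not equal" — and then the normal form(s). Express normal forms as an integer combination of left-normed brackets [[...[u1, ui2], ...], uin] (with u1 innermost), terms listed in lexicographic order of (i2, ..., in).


not equal; the first gives -[[[u1, u4], u3], u2] and the second [[[u1, u4], u2], u3] - [[[u1, u4], u3], u2]

Normal form of the first expression: -[[[u1, u4], u3], u2]
Normal form of the second expression: [[[u1, u4], u2], u3] - [[[u1, u4], u3], u2]
They disagree, so not equal.
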